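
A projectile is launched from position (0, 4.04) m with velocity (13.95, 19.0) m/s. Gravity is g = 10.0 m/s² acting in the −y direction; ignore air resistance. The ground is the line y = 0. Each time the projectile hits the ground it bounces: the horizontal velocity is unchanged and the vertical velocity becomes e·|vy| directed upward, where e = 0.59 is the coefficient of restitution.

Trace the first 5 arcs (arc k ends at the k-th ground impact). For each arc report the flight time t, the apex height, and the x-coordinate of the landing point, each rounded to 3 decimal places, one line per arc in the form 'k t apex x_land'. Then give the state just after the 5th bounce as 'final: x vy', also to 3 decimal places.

1 4.002 22.090 55.827
2 2.480 7.690 90.426
3 1.463 2.677 110.840
4 0.863 0.932 122.884
5 0.509 0.324 129.990
final: 129.990 1.503

Arc 1: start y=4.040, vy=19.000 → t=4.002, apex=22.090, x_land=55.827, impact vy=-21.019
  bounce: vy ← 0.59·21.019 = 12.401
Arc 2: start y=0.000, vy=12.401 → t=2.480, apex=7.690, x_land=90.426, impact vy=-12.401
  bounce: vy ← 0.59·12.401 = 7.317
Arc 3: start y=0.000, vy=7.317 → t=1.463, apex=2.677, x_land=110.840, impact vy=-7.317
  bounce: vy ← 0.59·7.317 = 4.317
Arc 4: start y=0.000, vy=4.317 → t=0.863, apex=0.932, x_land=122.884, impact vy=-4.317
  bounce: vy ← 0.59·4.317 = 2.547
Arc 5: start y=0.000, vy=2.547 → t=0.509, apex=0.324, x_land=129.990, impact vy=-2.547
  bounce: vy ← 0.59·2.547 = 1.503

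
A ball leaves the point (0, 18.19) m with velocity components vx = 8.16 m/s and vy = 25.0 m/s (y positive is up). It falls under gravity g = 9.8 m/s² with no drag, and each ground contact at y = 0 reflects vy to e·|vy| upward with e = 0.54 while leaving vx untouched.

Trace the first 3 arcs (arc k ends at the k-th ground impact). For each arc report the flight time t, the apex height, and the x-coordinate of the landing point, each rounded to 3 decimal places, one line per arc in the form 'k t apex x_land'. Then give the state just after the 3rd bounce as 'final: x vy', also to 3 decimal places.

1 5.748 50.078 46.903
2 3.453 14.603 75.076
3 1.864 4.258 90.290
final: 90.290 4.933

Arc 1: start y=18.190, vy=25.000 → t=5.748, apex=50.078, x_land=46.903, impact vy=-31.329
  bounce: vy ← 0.54·31.329 = 16.918
Arc 2: start y=0.000, vy=16.918 → t=3.453, apex=14.603, x_land=75.076, impact vy=-16.918
  bounce: vy ← 0.54·16.918 = 9.136
Arc 3: start y=0.000, vy=9.136 → t=1.864, apex=4.258, x_land=90.290, impact vy=-9.136
  bounce: vy ← 0.54·9.136 = 4.933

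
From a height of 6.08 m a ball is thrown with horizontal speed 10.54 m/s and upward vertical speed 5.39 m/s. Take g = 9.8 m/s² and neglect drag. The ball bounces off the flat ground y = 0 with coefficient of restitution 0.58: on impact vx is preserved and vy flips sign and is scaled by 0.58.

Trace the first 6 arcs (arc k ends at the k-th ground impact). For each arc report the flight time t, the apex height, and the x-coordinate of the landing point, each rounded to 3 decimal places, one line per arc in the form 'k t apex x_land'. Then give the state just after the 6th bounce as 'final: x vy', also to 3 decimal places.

Arc 1: start y=6.080, vy=5.390 → t=1.792, apex=7.562, x_land=18.891, impact vy=-12.175
  bounce: vy ← 0.58·12.175 = 7.061
Arc 2: start y=0.000, vy=7.061 → t=1.441, apex=2.544, x_land=34.080, impact vy=-7.061
  bounce: vy ← 0.58·7.061 = 4.096
Arc 3: start y=0.000, vy=4.096 → t=0.836, apex=0.856, x_land=42.889, impact vy=-4.096
  bounce: vy ← 0.58·4.096 = 2.375
Arc 4: start y=0.000, vy=2.375 → t=0.485, apex=0.288, x_land=47.999, impact vy=-2.375
  bounce: vy ← 0.58·2.375 = 1.378
Arc 5: start y=0.000, vy=1.378 → t=0.281, apex=0.097, x_land=50.962, impact vy=-1.378
  bounce: vy ← 0.58·1.378 = 0.799
Arc 6: start y=0.000, vy=0.799 → t=0.163, apex=0.033, x_land=52.681, impact vy=-0.799
  bounce: vy ← 0.58·0.799 = 0.463

1 1.792 7.562 18.891
2 1.441 2.544 34.080
3 0.836 0.856 42.889
4 0.485 0.288 47.999
5 0.281 0.097 50.962
6 0.163 0.033 52.681
final: 52.681 0.463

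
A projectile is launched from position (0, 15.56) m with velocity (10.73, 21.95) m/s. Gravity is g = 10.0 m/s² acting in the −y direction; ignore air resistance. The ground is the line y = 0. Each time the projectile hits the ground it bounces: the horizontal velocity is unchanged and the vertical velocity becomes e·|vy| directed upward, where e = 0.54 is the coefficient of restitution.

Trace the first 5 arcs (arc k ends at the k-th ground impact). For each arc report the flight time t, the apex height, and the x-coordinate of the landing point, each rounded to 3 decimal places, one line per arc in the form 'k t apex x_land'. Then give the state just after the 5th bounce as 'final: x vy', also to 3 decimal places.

Arc 1: start y=15.560, vy=21.950 → t=5.011, apex=39.650, x_land=53.768, impact vy=-28.160
  bounce: vy ← 0.54·28.160 = 15.207
Arc 2: start y=0.000, vy=15.207 → t=3.041, apex=11.562, x_land=86.402, impact vy=-15.207
  bounce: vy ← 0.54·15.207 = 8.212
Arc 3: start y=0.000, vy=8.212 → t=1.642, apex=3.371, x_land=104.024, impact vy=-8.212
  bounce: vy ← 0.54·8.212 = 4.434
Arc 4: start y=0.000, vy=4.434 → t=0.887, apex=0.983, x_land=113.539, impact vy=-4.434
  bounce: vy ← 0.54·4.434 = 2.394
Arc 5: start y=0.000, vy=2.394 → t=0.479, apex=0.287, x_land=118.678, impact vy=-2.394
  bounce: vy ← 0.54·2.394 = 1.293

1 5.011 39.650 53.768
2 3.041 11.562 86.402
3 1.642 3.371 104.024
4 0.887 0.983 113.539
5 0.479 0.287 118.678
final: 118.678 1.293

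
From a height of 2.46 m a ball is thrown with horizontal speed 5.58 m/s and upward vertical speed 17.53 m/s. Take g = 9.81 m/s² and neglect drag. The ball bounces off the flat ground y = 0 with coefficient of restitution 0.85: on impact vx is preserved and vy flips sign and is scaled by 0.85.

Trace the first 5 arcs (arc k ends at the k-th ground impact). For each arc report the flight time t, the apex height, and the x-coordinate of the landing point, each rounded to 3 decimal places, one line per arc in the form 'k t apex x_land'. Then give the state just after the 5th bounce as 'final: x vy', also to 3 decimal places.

Arc 1: start y=2.460, vy=17.530 → t=3.709, apex=18.123, x_land=20.697, impact vy=-18.856
  bounce: vy ← 0.85·18.856 = 16.028
Arc 2: start y=0.000, vy=16.028 → t=3.268, apex=13.094, x_land=38.931, impact vy=-16.028
  bounce: vy ← 0.85·16.028 = 13.624
Arc 3: start y=0.000, vy=13.624 → t=2.778, apex=9.460, x_land=54.429, impact vy=-13.624
  bounce: vy ← 0.85·13.624 = 11.580
Arc 4: start y=0.000, vy=11.580 → t=2.361, apex=6.835, x_land=67.603, impact vy=-11.580
  bounce: vy ← 0.85·11.580 = 9.843
Arc 5: start y=0.000, vy=9.843 → t=2.007, apex=4.938, x_land=78.801, impact vy=-9.843
  bounce: vy ← 0.85·9.843 = 8.367

1 3.709 18.123 20.697
2 3.268 13.094 38.931
3 2.778 9.460 54.429
4 2.361 6.835 67.603
5 2.007 4.938 78.801
final: 78.801 8.367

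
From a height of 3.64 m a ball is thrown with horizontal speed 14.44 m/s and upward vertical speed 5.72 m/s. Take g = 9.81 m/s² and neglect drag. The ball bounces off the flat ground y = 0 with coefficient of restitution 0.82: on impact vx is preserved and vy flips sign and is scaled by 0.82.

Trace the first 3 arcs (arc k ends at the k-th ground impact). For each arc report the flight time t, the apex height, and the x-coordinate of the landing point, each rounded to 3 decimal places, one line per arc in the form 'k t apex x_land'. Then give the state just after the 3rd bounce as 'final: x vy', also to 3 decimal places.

Arc 1: start y=3.640, vy=5.720 → t=1.623, apex=5.308, x_land=23.441, impact vy=-10.205
  bounce: vy ← 0.82·10.205 = 8.368
Arc 2: start y=0.000, vy=8.368 → t=1.706, apex=3.569, x_land=48.075, impact vy=-8.368
  bounce: vy ← 0.82·8.368 = 6.862
Arc 3: start y=0.000, vy=6.862 → t=1.399, apex=2.400, x_land=68.275, impact vy=-6.862
  bounce: vy ← 0.82·6.862 = 5.627

1 1.623 5.308 23.441
2 1.706 3.569 48.075
3 1.399 2.400 68.275
final: 68.275 5.627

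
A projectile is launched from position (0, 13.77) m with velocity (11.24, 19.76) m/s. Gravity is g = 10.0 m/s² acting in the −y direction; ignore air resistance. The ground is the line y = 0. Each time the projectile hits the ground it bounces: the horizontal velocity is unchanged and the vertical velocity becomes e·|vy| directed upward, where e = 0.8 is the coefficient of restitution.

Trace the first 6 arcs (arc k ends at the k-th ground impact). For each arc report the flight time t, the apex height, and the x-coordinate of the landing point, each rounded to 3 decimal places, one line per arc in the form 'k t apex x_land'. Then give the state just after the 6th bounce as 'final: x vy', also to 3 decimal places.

1 4.556 33.293 51.214
2 4.129 21.307 97.620
3 3.303 13.637 134.746
4 2.642 8.728 164.446
5 2.114 5.586 188.206
6 1.691 3.575 207.214
final: 207.214 6.764

Arc 1: start y=13.770, vy=19.760 → t=4.556, apex=33.293, x_land=51.214, impact vy=-25.804
  bounce: vy ← 0.8·25.804 = 20.643
Arc 2: start y=0.000, vy=20.643 → t=4.129, apex=21.307, x_land=97.620, impact vy=-20.643
  bounce: vy ← 0.8·20.643 = 16.515
Arc 3: start y=0.000, vy=16.515 → t=3.303, apex=13.637, x_land=134.746, impact vy=-16.515
  bounce: vy ← 0.8·16.515 = 13.212
Arc 4: start y=0.000, vy=13.212 → t=2.642, apex=8.728, x_land=164.446, impact vy=-13.212
  bounce: vy ← 0.8·13.212 = 10.569
Arc 5: start y=0.000, vy=10.569 → t=2.114, apex=5.586, x_land=188.206, impact vy=-10.569
  bounce: vy ← 0.8·10.569 = 8.456
Arc 6: start y=0.000, vy=8.456 → t=1.691, apex=3.575, x_land=207.214, impact vy=-8.456
  bounce: vy ← 0.8·8.456 = 6.764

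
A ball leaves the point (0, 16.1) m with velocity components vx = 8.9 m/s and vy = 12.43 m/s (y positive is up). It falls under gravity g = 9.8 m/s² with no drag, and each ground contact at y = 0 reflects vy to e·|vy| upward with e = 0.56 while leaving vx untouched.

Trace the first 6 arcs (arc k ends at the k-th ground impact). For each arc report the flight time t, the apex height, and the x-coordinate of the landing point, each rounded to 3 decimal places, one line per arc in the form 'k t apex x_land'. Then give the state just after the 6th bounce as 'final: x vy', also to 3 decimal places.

Arc 1: start y=16.100, vy=12.430 → t=3.481, apex=23.983, x_land=30.978, impact vy=-21.681
  bounce: vy ← 0.56·21.681 = 12.141
Arc 2: start y=0.000, vy=12.141 → t=2.478, apex=7.521, x_land=53.031, impact vy=-12.141
  bounce: vy ← 0.56·12.141 = 6.799
Arc 3: start y=0.000, vy=6.799 → t=1.388, apex=2.359, x_land=65.380, impact vy=-6.799
  bounce: vy ← 0.56·6.799 = 3.808
Arc 4: start y=0.000, vy=3.808 → t=0.777, apex=0.740, x_land=72.296, impact vy=-3.808
  bounce: vy ← 0.56·3.808 = 2.132
Arc 5: start y=0.000, vy=2.132 → t=0.435, apex=0.232, x_land=76.169, impact vy=-2.132
  bounce: vy ← 0.56·2.132 = 1.194
Arc 6: start y=0.000, vy=1.194 → t=0.244, apex=0.073, x_land=78.338, impact vy=-1.194
  bounce: vy ← 0.56·1.194 = 0.669

1 3.481 23.983 30.978
2 2.478 7.521 53.031
3 1.388 2.359 65.380
4 0.777 0.740 72.296
5 0.435 0.232 76.169
6 0.244 0.073 78.338
final: 78.338 0.669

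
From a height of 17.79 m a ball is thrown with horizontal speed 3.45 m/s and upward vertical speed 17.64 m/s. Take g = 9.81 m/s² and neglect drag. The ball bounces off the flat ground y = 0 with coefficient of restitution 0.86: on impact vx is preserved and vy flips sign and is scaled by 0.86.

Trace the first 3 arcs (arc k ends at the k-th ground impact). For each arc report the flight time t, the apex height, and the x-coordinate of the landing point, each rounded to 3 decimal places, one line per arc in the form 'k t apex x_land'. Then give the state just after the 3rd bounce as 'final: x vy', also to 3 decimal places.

1 4.417 33.650 15.240
2 4.505 24.887 30.782
3 3.874 18.407 44.149
final: 44.149 16.343

Arc 1: start y=17.790, vy=17.640 → t=4.417, apex=33.650, x_land=15.240, impact vy=-25.695
  bounce: vy ← 0.86·25.695 = 22.097
Arc 2: start y=0.000, vy=22.097 → t=4.505, apex=24.887, x_land=30.782, impact vy=-22.097
  bounce: vy ← 0.86·22.097 = 19.004
Arc 3: start y=0.000, vy=19.004 → t=3.874, apex=18.407, x_land=44.149, impact vy=-19.004
  bounce: vy ← 0.86·19.004 = 16.343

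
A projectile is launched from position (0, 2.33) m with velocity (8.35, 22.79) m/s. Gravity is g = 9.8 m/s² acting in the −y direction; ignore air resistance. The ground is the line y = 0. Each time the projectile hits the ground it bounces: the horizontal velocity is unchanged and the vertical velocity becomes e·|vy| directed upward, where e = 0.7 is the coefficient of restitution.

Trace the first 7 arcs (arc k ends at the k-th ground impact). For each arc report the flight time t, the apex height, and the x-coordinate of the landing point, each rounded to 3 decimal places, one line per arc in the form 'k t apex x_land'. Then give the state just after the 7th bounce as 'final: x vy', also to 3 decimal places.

1 4.751 28.829 39.672
2 3.396 14.126 68.027
3 2.377 6.922 87.876
4 1.664 3.392 101.770
5 1.165 1.662 111.495
6 0.815 0.814 118.304
7 0.571 0.399 123.069
final: 123.069 1.958

Arc 1: start y=2.330, vy=22.790 → t=4.751, apex=28.829, x_land=39.672, impact vy=-23.771
  bounce: vy ← 0.7·23.771 = 16.640
Arc 2: start y=0.000, vy=16.640 → t=3.396, apex=14.126, x_land=68.027, impact vy=-16.640
  bounce: vy ← 0.7·16.640 = 11.648
Arc 3: start y=0.000, vy=11.648 → t=2.377, apex=6.922, x_land=87.876, impact vy=-11.648
  bounce: vy ← 0.7·11.648 = 8.153
Arc 4: start y=0.000, vy=8.153 → t=1.664, apex=3.392, x_land=101.770, impact vy=-8.153
  bounce: vy ← 0.7·8.153 = 5.707
Arc 5: start y=0.000, vy=5.707 → t=1.165, apex=1.662, x_land=111.495, impact vy=-5.707
  bounce: vy ← 0.7·5.707 = 3.995
Arc 6: start y=0.000, vy=3.995 → t=0.815, apex=0.814, x_land=118.304, impact vy=-3.995
  bounce: vy ← 0.7·3.995 = 2.797
Arc 7: start y=0.000, vy=2.797 → t=0.571, apex=0.399, x_land=123.069, impact vy=-2.797
  bounce: vy ← 0.7·2.797 = 1.958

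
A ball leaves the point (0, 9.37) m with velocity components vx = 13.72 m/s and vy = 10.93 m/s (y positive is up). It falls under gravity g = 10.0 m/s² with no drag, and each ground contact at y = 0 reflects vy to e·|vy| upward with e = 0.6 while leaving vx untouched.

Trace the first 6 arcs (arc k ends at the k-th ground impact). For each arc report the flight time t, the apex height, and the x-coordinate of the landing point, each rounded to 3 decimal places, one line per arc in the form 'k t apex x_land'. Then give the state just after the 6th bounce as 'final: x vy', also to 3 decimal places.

Arc 1: start y=9.370, vy=10.930 → t=2.845, apex=15.343, x_land=39.030, impact vy=-17.518
  bounce: vy ← 0.6·17.518 = 10.511
Arc 2: start y=0.000, vy=10.511 → t=2.102, apex=5.524, x_land=67.871, impact vy=-10.511
  bounce: vy ← 0.6·10.511 = 6.306
Arc 3: start y=0.000, vy=6.306 → t=1.261, apex=1.988, x_land=85.176, impact vy=-6.306
  bounce: vy ← 0.6·6.306 = 3.784
Arc 4: start y=0.000, vy=3.784 → t=0.757, apex=0.716, x_land=95.558, impact vy=-3.784
  bounce: vy ← 0.6·3.784 = 2.270
Arc 5: start y=0.000, vy=2.270 → t=0.454, apex=0.258, x_land=101.788, impact vy=-2.270
  bounce: vy ← 0.6·2.270 = 1.362
Arc 6: start y=0.000, vy=1.362 → t=0.272, apex=0.093, x_land=105.526, impact vy=-1.362
  bounce: vy ← 0.6·1.362 = 0.817

1 2.845 15.343 39.030
2 2.102 5.524 67.871
3 1.261 1.988 85.176
4 0.757 0.716 95.558
5 0.454 0.258 101.788
6 0.272 0.093 105.526
final: 105.526 0.817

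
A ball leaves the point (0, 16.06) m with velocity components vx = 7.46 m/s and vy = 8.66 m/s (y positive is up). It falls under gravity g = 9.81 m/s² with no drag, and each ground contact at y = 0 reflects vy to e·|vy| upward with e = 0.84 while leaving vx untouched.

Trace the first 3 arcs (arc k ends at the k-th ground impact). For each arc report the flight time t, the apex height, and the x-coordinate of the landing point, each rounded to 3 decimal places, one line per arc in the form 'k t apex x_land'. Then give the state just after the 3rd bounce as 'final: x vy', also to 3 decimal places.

Arc 1: start y=16.060, vy=8.660 → t=2.896, apex=19.882, x_land=21.605, impact vy=-19.751
  bounce: vy ← 0.84·19.751 = 16.591
Arc 2: start y=0.000, vy=16.591 → t=3.382, apex=14.029, x_land=46.838, impact vy=-16.591
  bounce: vy ← 0.84·16.591 = 13.936
Arc 3: start y=0.000, vy=13.936 → t=2.841, apex=9.899, x_land=68.033, impact vy=-13.936
  bounce: vy ← 0.84·13.936 = 11.706

1 2.896 19.882 21.605
2 3.382 14.029 46.838
3 2.841 9.899 68.033
final: 68.033 11.706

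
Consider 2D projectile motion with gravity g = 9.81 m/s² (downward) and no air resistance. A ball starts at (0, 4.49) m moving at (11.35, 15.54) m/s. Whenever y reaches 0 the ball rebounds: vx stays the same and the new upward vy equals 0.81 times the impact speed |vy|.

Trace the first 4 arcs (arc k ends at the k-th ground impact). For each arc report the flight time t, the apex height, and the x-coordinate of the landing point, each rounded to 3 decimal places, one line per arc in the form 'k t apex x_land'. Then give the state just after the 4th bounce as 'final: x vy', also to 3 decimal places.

1 3.435 16.798 38.984
2 2.998 11.021 73.011
3 2.428 7.231 100.573
4 1.967 4.744 122.898
final: 122.898 7.815

Arc 1: start y=4.490, vy=15.540 → t=3.435, apex=16.798, x_land=38.984, impact vy=-18.154
  bounce: vy ← 0.81·18.154 = 14.705
Arc 2: start y=0.000, vy=14.705 → t=2.998, apex=11.021, x_land=73.011, impact vy=-14.705
  bounce: vy ← 0.81·14.705 = 11.911
Arc 3: start y=0.000, vy=11.911 → t=2.428, apex=7.231, x_land=100.573, impact vy=-11.911
  bounce: vy ← 0.81·11.911 = 9.648
Arc 4: start y=0.000, vy=9.648 → t=1.967, apex=4.744, x_land=122.898, impact vy=-9.648
  bounce: vy ← 0.81·9.648 = 7.815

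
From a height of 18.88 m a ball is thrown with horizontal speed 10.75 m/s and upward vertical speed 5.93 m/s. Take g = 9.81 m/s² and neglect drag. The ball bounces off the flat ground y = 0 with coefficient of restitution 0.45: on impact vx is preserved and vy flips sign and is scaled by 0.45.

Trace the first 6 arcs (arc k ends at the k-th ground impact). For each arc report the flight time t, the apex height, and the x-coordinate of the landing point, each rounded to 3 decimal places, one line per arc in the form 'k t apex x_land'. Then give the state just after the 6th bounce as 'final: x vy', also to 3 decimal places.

1 2.657 20.672 28.567
2 1.848 4.186 48.429
3 0.831 0.848 57.367
4 0.374 0.172 61.389
5 0.168 0.035 63.199
6 0.076 0.007 64.014
final: 64.014 0.167

Arc 1: start y=18.880, vy=5.930 → t=2.657, apex=20.672, x_land=28.567, impact vy=-20.139
  bounce: vy ← 0.45·20.139 = 9.063
Arc 2: start y=0.000, vy=9.063 → t=1.848, apex=4.186, x_land=48.429, impact vy=-9.063
  bounce: vy ← 0.45·9.063 = 4.078
Arc 3: start y=0.000, vy=4.078 → t=0.831, apex=0.848, x_land=57.367, impact vy=-4.078
  bounce: vy ← 0.45·4.078 = 1.835
Arc 4: start y=0.000, vy=1.835 → t=0.374, apex=0.172, x_land=61.389, impact vy=-1.835
  bounce: vy ← 0.45·1.835 = 0.826
Arc 5: start y=0.000, vy=0.826 → t=0.168, apex=0.035, x_land=63.199, impact vy=-0.826
  bounce: vy ← 0.45·0.826 = 0.372
Arc 6: start y=0.000, vy=0.372 → t=0.076, apex=0.007, x_land=64.014, impact vy=-0.372
  bounce: vy ← 0.45·0.372 = 0.167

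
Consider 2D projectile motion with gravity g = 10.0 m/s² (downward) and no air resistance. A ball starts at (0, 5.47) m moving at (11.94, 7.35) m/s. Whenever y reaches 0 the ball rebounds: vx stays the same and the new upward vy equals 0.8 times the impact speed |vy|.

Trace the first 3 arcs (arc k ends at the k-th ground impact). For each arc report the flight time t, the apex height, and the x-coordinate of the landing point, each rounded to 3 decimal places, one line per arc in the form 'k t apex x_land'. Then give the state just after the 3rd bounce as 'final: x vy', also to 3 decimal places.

1 2.013 8.171 24.040
2 2.045 5.230 48.462
3 1.636 3.347 67.999
final: 67.999 6.545

Arc 1: start y=5.470, vy=7.350 → t=2.013, apex=8.171, x_land=24.040, impact vy=-12.784
  bounce: vy ← 0.8·12.784 = 10.227
Arc 2: start y=0.000, vy=10.227 → t=2.045, apex=5.230, x_land=48.462, impact vy=-10.227
  bounce: vy ← 0.8·10.227 = 8.182
Arc 3: start y=0.000, vy=8.182 → t=1.636, apex=3.347, x_land=67.999, impact vy=-8.182
  bounce: vy ← 0.8·8.182 = 6.545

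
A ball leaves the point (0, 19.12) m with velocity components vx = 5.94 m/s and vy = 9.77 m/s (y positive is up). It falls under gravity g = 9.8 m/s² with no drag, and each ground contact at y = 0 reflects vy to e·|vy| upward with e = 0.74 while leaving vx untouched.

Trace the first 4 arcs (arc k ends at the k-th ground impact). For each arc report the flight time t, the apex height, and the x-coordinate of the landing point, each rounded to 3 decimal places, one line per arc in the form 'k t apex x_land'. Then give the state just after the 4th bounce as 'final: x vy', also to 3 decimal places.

1 3.210 23.990 19.065
2 3.275 13.137 38.517
3 2.423 7.194 52.912
4 1.793 3.939 63.564
final: 63.564 6.502

Arc 1: start y=19.120, vy=9.770 → t=3.210, apex=23.990, x_land=19.065, impact vy=-21.684
  bounce: vy ← 0.74·21.684 = 16.046
Arc 2: start y=0.000, vy=16.046 → t=3.275, apex=13.137, x_land=38.517, impact vy=-16.046
  bounce: vy ← 0.74·16.046 = 11.874
Arc 3: start y=0.000, vy=11.874 → t=2.423, apex=7.194, x_land=52.912, impact vy=-11.874
  bounce: vy ← 0.74·11.874 = 8.787
Arc 4: start y=0.000, vy=8.787 → t=1.793, apex=3.939, x_land=63.564, impact vy=-8.787
  bounce: vy ← 0.74·8.787 = 6.502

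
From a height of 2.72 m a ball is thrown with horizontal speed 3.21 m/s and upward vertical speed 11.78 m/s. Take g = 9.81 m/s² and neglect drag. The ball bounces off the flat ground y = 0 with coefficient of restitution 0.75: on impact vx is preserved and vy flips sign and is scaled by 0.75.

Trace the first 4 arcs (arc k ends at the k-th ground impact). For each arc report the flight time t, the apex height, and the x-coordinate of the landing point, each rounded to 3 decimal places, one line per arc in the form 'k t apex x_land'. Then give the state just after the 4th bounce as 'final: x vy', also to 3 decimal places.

Arc 1: start y=2.720, vy=11.780 → t=2.614, apex=9.793, x_land=8.390, impact vy=-13.861
  bounce: vy ← 0.75·13.861 = 10.396
Arc 2: start y=0.000, vy=10.396 → t=2.119, apex=5.508, x_land=15.194, impact vy=-10.396
  bounce: vy ← 0.75·10.396 = 7.797
Arc 3: start y=0.000, vy=7.797 → t=1.590, apex=3.099, x_land=20.296, impact vy=-7.797
  bounce: vy ← 0.75·7.797 = 5.848
Arc 4: start y=0.000, vy=5.848 → t=1.192, apex=1.743, x_land=24.123, impact vy=-5.848
  bounce: vy ← 0.75·5.848 = 4.386

1 2.614 9.793 8.390
2 2.119 5.508 15.194
3 1.590 3.099 20.296
4 1.192 1.743 24.123
final: 24.123 4.386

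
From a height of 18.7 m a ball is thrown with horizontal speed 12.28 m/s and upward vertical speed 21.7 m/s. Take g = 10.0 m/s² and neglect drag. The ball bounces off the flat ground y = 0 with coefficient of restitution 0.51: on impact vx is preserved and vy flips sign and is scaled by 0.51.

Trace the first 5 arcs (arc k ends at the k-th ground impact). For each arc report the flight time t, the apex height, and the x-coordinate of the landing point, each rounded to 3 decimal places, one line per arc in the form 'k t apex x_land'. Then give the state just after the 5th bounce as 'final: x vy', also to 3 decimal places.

Arc 1: start y=18.700, vy=21.700 → t=5.077, apex=42.245, x_land=62.342, impact vy=-29.067
  bounce: vy ← 0.51·29.067 = 14.824
Arc 2: start y=0.000, vy=14.824 → t=2.965, apex=10.988, x_land=98.750, impact vy=-14.824
  bounce: vy ← 0.51·14.824 = 7.560
Arc 3: start y=0.000, vy=7.560 → t=1.512, apex=2.858, x_land=117.318, impact vy=-7.560
  bounce: vy ← 0.51·7.560 = 3.856
Arc 4: start y=0.000, vy=3.856 → t=0.771, apex=0.743, x_land=126.788, impact vy=-3.856
  bounce: vy ← 0.51·3.856 = 1.966
Arc 5: start y=0.000, vy=1.966 → t=0.393, apex=0.193, x_land=131.618, impact vy=-1.966
  bounce: vy ← 0.51·1.966 = 1.003

1 5.077 42.245 62.342
2 2.965 10.988 98.750
3 1.512 2.858 117.318
4 0.771 0.743 126.788
5 0.393 0.193 131.618
final: 131.618 1.003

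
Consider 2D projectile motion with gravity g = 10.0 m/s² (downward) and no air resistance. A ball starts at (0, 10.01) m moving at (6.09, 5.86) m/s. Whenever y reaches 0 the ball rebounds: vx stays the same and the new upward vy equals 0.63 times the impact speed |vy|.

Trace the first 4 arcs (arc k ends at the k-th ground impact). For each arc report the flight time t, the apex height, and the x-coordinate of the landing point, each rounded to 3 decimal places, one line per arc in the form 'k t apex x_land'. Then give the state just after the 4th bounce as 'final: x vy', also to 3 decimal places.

1 2.117 11.727 12.895
2 1.930 4.654 24.647
3 1.216 1.847 32.050
4 0.766 0.733 36.715
final: 36.715 2.413

Arc 1: start y=10.010, vy=5.860 → t=2.117, apex=11.727, x_land=12.895, impact vy=-15.315
  bounce: vy ← 0.63·15.315 = 9.648
Arc 2: start y=0.000, vy=9.648 → t=1.930, apex=4.654, x_land=24.647, impact vy=-9.648
  bounce: vy ← 0.63·9.648 = 6.078
Arc 3: start y=0.000, vy=6.078 → t=1.216, apex=1.847, x_land=32.050, impact vy=-6.078
  bounce: vy ← 0.63·6.078 = 3.829
Arc 4: start y=0.000, vy=3.829 → t=0.766, apex=0.733, x_land=36.715, impact vy=-3.829
  bounce: vy ← 0.63·3.829 = 2.413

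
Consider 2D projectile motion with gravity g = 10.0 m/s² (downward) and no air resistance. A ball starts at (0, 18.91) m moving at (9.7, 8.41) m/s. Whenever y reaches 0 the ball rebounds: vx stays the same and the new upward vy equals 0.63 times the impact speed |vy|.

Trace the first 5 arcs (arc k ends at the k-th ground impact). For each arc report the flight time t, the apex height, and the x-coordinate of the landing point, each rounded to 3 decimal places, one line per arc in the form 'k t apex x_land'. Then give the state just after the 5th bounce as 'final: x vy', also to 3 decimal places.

Arc 1: start y=18.910, vy=8.410 → t=2.960, apex=22.446, x_land=28.710, impact vy=-21.188
  bounce: vy ← 0.63·21.188 = 13.348
Arc 2: start y=0.000, vy=13.348 → t=2.670, apex=8.909, x_land=54.606, impact vy=-13.348
  bounce: vy ← 0.63·13.348 = 8.409
Arc 3: start y=0.000, vy=8.409 → t=1.682, apex=3.536, x_land=70.920, impact vy=-8.409
  bounce: vy ← 0.63·8.409 = 5.298
Arc 4: start y=0.000, vy=5.298 → t=1.060, apex=1.403, x_land=81.198, impact vy=-5.298
  bounce: vy ← 0.63·5.298 = 3.338
Arc 5: start y=0.000, vy=3.338 → t=0.668, apex=0.557, x_land=87.674, impact vy=-3.338
  bounce: vy ← 0.63·3.338 = 2.103

1 2.960 22.446 28.710
2 2.670 8.909 54.606
3 1.682 3.536 70.920
4 1.060 1.403 81.198
5 0.668 0.557 87.674
final: 87.674 2.103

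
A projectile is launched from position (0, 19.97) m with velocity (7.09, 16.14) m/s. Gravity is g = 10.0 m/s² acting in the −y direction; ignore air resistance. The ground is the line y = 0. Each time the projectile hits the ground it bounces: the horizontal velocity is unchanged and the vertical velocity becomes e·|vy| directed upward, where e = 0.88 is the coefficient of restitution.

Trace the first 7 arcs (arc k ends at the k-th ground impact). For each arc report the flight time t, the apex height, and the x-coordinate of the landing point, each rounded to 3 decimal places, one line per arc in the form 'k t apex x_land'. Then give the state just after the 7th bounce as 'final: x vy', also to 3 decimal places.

Arc 1: start y=19.970, vy=16.140 → t=4.183, apex=32.995, x_land=29.656, impact vy=-25.689
  bounce: vy ← 0.88·25.689 = 22.606
Arc 2: start y=0.000, vy=22.606 → t=4.521, apex=25.551, x_land=61.712, impact vy=-22.606
  bounce: vy ← 0.88·22.606 = 19.893
Arc 3: start y=0.000, vy=19.893 → t=3.979, apex=19.787, x_land=89.920, impact vy=-19.893
  bounce: vy ← 0.88·19.893 = 17.506
Arc 4: start y=0.000, vy=17.506 → t=3.501, apex=15.323, x_land=114.744, impact vy=-17.506
  bounce: vy ← 0.88·17.506 = 15.405
Arc 5: start y=0.000, vy=15.405 → t=3.081, apex=11.866, x_land=136.588, impact vy=-15.405
  bounce: vy ← 0.88·15.405 = 13.557
Arc 6: start y=0.000, vy=13.557 → t=2.711, apex=9.189, x_land=155.812, impact vy=-13.557
  bounce: vy ← 0.88·13.557 = 11.930
Arc 7: start y=0.000, vy=11.930 → t=2.386, apex=7.116, x_land=172.728, impact vy=-11.930
  bounce: vy ← 0.88·11.930 = 10.498

1 4.183 32.995 29.656
2 4.521 25.551 61.712
3 3.979 19.787 89.920
4 3.501 15.323 114.744
5 3.081 11.866 136.588
6 2.711 9.189 155.812
7 2.386 7.116 172.728
final: 172.728 10.498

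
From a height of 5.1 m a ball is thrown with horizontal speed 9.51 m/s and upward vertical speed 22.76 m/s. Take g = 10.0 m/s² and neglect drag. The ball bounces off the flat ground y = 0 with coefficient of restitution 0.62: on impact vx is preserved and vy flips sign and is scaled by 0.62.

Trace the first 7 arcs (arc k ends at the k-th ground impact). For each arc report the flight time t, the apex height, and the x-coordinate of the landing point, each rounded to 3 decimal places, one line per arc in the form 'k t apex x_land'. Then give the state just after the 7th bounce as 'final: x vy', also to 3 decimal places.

1 4.766 31.001 45.325
2 3.088 11.917 74.688
3 1.914 4.581 92.893
4 1.187 1.761 104.181
5 0.736 0.677 111.179
6 0.456 0.260 115.517
7 0.283 0.100 118.207
final: 118.207 0.877

Arc 1: start y=5.100, vy=22.760 → t=4.766, apex=31.001, x_land=45.325, impact vy=-24.900
  bounce: vy ← 0.62·24.900 = 15.438
Arc 2: start y=0.000, vy=15.438 → t=3.088, apex=11.917, x_land=74.688, impact vy=-15.438
  bounce: vy ← 0.62·15.438 = 9.572
Arc 3: start y=0.000, vy=9.572 → t=1.914, apex=4.581, x_land=92.893, impact vy=-9.572
  bounce: vy ← 0.62·9.572 = 5.934
Arc 4: start y=0.000, vy=5.934 → t=1.187, apex=1.761, x_land=104.181, impact vy=-5.934
  bounce: vy ← 0.62·5.934 = 3.679
Arc 5: start y=0.000, vy=3.679 → t=0.736, apex=0.677, x_land=111.179, impact vy=-3.679
  bounce: vy ← 0.62·3.679 = 2.281
Arc 6: start y=0.000, vy=2.281 → t=0.456, apex=0.260, x_land=115.517, impact vy=-2.281
  bounce: vy ← 0.62·2.281 = 1.414
Arc 7: start y=0.000, vy=1.414 → t=0.283, apex=0.100, x_land=118.207, impact vy=-1.414
  bounce: vy ← 0.62·1.414 = 0.877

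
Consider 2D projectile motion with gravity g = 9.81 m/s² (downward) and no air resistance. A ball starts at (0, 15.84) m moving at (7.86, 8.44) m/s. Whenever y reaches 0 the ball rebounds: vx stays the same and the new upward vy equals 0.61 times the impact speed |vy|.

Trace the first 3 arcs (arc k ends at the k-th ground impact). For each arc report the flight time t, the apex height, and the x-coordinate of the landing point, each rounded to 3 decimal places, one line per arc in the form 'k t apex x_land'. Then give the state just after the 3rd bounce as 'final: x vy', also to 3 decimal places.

Arc 1: start y=15.840, vy=8.440 → t=2.853, apex=19.471, x_land=22.422, impact vy=-19.545
  bounce: vy ← 0.61·19.545 = 11.923
Arc 2: start y=0.000, vy=11.923 → t=2.431, apex=7.245, x_land=41.528, impact vy=-11.923
  bounce: vy ← 0.61·11.923 = 7.273
Arc 3: start y=0.000, vy=7.273 → t=1.483, apex=2.696, x_land=53.182, impact vy=-7.273
  bounce: vy ← 0.61·7.273 = 4.436

1 2.853 19.471 22.422
2 2.431 7.245 41.528
3 1.483 2.696 53.182
final: 53.182 4.436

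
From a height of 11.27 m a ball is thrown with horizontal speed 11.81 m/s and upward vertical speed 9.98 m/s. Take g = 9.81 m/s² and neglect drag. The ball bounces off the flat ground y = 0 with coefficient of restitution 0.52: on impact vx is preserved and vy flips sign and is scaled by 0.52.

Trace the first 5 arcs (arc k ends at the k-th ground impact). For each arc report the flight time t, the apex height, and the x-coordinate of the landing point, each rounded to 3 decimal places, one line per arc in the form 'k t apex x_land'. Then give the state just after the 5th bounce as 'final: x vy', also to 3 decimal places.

1 2.843 16.346 33.574
2 1.899 4.420 55.996
3 0.987 1.195 67.656
4 0.513 0.323 73.719
5 0.267 0.087 76.872
final: 76.872 0.681

Arc 1: start y=11.270, vy=9.980 → t=2.843, apex=16.346, x_land=33.574, impact vy=-17.909
  bounce: vy ← 0.52·17.909 = 9.312
Arc 2: start y=0.000, vy=9.312 → t=1.899, apex=4.420, x_land=55.996, impact vy=-9.312
  bounce: vy ← 0.52·9.312 = 4.842
Arc 3: start y=0.000, vy=4.842 → t=0.987, apex=1.195, x_land=67.656, impact vy=-4.842
  bounce: vy ← 0.52·4.842 = 2.518
Arc 4: start y=0.000, vy=2.518 → t=0.513, apex=0.323, x_land=73.719, impact vy=-2.518
  bounce: vy ← 0.52·2.518 = 1.309
Arc 5: start y=0.000, vy=1.309 → t=0.267, apex=0.087, x_land=76.872, impact vy=-1.309
  bounce: vy ← 0.52·1.309 = 0.681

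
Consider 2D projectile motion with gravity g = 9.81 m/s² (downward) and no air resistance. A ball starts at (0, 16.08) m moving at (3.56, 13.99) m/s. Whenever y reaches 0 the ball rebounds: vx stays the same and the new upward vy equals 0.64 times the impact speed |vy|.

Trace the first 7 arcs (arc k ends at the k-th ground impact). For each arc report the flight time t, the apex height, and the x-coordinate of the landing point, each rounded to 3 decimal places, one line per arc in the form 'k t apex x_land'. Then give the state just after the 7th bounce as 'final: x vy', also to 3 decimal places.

Arc 1: start y=16.080, vy=13.990 → t=3.731, apex=26.056, x_land=13.282, impact vy=-22.610
  bounce: vy ← 0.64·22.610 = 14.470
Arc 2: start y=0.000, vy=14.470 → t=2.950, apex=10.672, x_land=23.784, impact vy=-14.470
  bounce: vy ← 0.64·14.470 = 9.261
Arc 3: start y=0.000, vy=9.261 → t=1.888, apex=4.371, x_land=30.506, impact vy=-9.261
  bounce: vy ← 0.64·9.261 = 5.927
Arc 4: start y=0.000, vy=5.927 → t=1.208, apex=1.791, x_land=34.808, impact vy=-5.927
  bounce: vy ← 0.64·5.927 = 3.793
Arc 5: start y=0.000, vy=3.793 → t=0.773, apex=0.733, x_land=37.561, impact vy=-3.793
  bounce: vy ← 0.64·3.793 = 2.428
Arc 6: start y=0.000, vy=2.428 → t=0.495, apex=0.300, x_land=39.323, impact vy=-2.428
  bounce: vy ← 0.64·2.428 = 1.554
Arc 7: start y=0.000, vy=1.554 → t=0.317, apex=0.123, x_land=40.451, impact vy=-1.554
  bounce: vy ← 0.64·1.554 = 0.994

1 3.731 26.056 13.282
2 2.950 10.672 23.784
3 1.888 4.371 30.506
4 1.208 1.791 34.808
5 0.773 0.733 37.561
6 0.495 0.300 39.323
7 0.317 0.123 40.451
final: 40.451 0.994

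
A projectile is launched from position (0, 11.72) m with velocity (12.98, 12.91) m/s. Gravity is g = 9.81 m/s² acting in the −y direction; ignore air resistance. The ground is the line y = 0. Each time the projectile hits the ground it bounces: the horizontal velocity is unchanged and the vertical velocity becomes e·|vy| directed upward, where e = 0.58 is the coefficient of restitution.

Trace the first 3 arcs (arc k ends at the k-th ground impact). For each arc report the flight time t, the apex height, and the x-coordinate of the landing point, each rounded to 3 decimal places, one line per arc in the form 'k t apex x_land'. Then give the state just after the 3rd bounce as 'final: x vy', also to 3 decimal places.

1 3.346 20.215 43.432
2 2.355 6.800 73.999
3 1.366 2.288 91.728
final: 91.728 3.886

Arc 1: start y=11.720, vy=12.910 → t=3.346, apex=20.215, x_land=43.432, impact vy=-19.915
  bounce: vy ← 0.58·19.915 = 11.551
Arc 2: start y=0.000, vy=11.551 → t=2.355, apex=6.800, x_land=73.999, impact vy=-11.551
  bounce: vy ← 0.58·11.551 = 6.699
Arc 3: start y=0.000, vy=6.699 → t=1.366, apex=2.288, x_land=91.728, impact vy=-6.699
  bounce: vy ← 0.58·6.699 = 3.886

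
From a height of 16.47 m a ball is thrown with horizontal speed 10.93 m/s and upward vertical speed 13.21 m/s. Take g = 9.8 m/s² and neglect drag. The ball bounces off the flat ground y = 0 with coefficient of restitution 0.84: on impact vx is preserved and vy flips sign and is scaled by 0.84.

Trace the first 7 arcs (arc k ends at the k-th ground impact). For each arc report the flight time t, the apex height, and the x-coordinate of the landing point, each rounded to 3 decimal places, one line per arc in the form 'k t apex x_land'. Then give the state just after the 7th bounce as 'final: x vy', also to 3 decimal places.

1 3.624 25.373 39.605
2 3.823 17.903 81.390
3 3.211 12.633 116.489
4 2.697 8.914 145.973
5 2.266 6.289 170.739
6 1.903 4.438 191.542
7 1.599 3.131 209.017
final: 209.017 6.581

Arc 1: start y=16.470, vy=13.210 → t=3.624, apex=25.373, x_land=39.605, impact vy=-22.301
  bounce: vy ← 0.84·22.301 = 18.732
Arc 2: start y=0.000, vy=18.732 → t=3.823, apex=17.903, x_land=81.390, impact vy=-18.732
  bounce: vy ← 0.84·18.732 = 15.735
Arc 3: start y=0.000, vy=15.735 → t=3.211, apex=12.633, x_land=116.489, impact vy=-15.735
  bounce: vy ← 0.84·15.735 = 13.218
Arc 4: start y=0.000, vy=13.218 → t=2.697, apex=8.914, x_land=145.973, impact vy=-13.218
  bounce: vy ← 0.84·13.218 = 11.103
Arc 5: start y=0.000, vy=11.103 → t=2.266, apex=6.289, x_land=170.739, impact vy=-11.103
  bounce: vy ← 0.84·11.103 = 9.326
Arc 6: start y=0.000, vy=9.326 → t=1.903, apex=4.438, x_land=191.542, impact vy=-9.326
  bounce: vy ← 0.84·9.326 = 7.834
Arc 7: start y=0.000, vy=7.834 → t=1.599, apex=3.131, x_land=209.017, impact vy=-7.834
  bounce: vy ← 0.84·7.834 = 6.581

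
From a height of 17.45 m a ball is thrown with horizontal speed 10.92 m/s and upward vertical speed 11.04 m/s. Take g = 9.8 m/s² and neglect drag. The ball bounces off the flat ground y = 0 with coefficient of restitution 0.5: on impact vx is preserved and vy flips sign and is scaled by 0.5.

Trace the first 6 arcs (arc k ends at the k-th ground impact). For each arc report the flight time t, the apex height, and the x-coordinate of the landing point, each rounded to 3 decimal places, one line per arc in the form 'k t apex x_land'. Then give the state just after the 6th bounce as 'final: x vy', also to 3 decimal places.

Arc 1: start y=17.450, vy=11.040 → t=3.324, apex=23.668, x_land=36.302, impact vy=-21.538
  bounce: vy ← 0.5·21.538 = 10.769
Arc 2: start y=0.000, vy=10.769 → t=2.198, apex=5.917, x_land=60.302, impact vy=-10.769
  bounce: vy ← 0.5·10.769 = 5.385
Arc 3: start y=0.000, vy=5.385 → t=1.099, apex=1.479, x_land=72.301, impact vy=-5.385
  bounce: vy ← 0.5·5.385 = 2.692
Arc 4: start y=0.000, vy=2.692 → t=0.549, apex=0.370, x_land=78.301, impact vy=-2.692
  bounce: vy ← 0.5·2.692 = 1.346
Arc 5: start y=0.000, vy=1.346 → t=0.275, apex=0.092, x_land=81.301, impact vy=-1.346
  bounce: vy ← 0.5·1.346 = 0.673
Arc 6: start y=0.000, vy=0.673 → t=0.137, apex=0.023, x_land=82.801, impact vy=-0.673
  bounce: vy ← 0.5·0.673 = 0.337

1 3.324 23.668 36.302
2 2.198 5.917 60.302
3 1.099 1.479 72.301
4 0.549 0.370 78.301
5 0.275 0.092 81.301
6 0.137 0.023 82.801
final: 82.801 0.337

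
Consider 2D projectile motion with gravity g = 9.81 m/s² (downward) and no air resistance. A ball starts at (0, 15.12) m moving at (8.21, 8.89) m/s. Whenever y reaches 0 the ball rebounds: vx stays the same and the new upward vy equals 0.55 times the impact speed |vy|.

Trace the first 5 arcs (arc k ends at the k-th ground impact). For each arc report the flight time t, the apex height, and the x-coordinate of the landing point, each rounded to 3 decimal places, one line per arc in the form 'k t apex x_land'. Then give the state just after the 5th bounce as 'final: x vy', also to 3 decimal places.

1 2.882 19.148 23.661
2 2.173 5.792 41.505
3 1.195 1.752 51.319
4 0.657 0.530 56.716
5 0.362 0.160 59.685
final: 59.685 0.975

Arc 1: start y=15.120, vy=8.890 → t=2.882, apex=19.148, x_land=23.661, impact vy=-19.383
  bounce: vy ← 0.55·19.383 = 10.660
Arc 2: start y=0.000, vy=10.660 → t=2.173, apex=5.792, x_land=41.505, impact vy=-10.660
  bounce: vy ← 0.55·10.660 = 5.863
Arc 3: start y=0.000, vy=5.863 → t=1.195, apex=1.752, x_land=51.319, impact vy=-5.863
  bounce: vy ← 0.55·5.863 = 3.225
Arc 4: start y=0.000, vy=3.225 → t=0.657, apex=0.530, x_land=56.716, impact vy=-3.225
  bounce: vy ← 0.55·3.225 = 1.774
Arc 5: start y=0.000, vy=1.774 → t=0.362, apex=0.160, x_land=59.685, impact vy=-1.774
  bounce: vy ← 0.55·1.774 = 0.975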